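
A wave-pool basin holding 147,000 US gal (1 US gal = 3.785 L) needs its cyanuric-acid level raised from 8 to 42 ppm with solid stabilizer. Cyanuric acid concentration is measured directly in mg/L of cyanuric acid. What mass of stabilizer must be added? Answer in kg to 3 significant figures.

18.9 kg

Volume: 147,000 US gal × 3.785 L/gal = 556,395 L.
CYA to add: (42 − 8) = 34 mg/L × 556,395 L = 18,920 g cyanuric acid.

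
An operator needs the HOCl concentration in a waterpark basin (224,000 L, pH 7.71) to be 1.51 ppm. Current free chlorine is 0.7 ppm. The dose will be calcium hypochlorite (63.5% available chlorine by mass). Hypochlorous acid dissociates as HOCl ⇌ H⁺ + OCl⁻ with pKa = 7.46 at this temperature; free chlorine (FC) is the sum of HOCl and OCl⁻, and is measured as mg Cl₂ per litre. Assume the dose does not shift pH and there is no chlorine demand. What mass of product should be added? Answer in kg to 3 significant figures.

1.23 kg

[OCl⁻]/[HOCl] = 10^(pH − pKa) = 10^(7.71 − 7.46) = 1.778; fraction as HOCl = 1/(1 + 1.778) = 0.3599.
Free chlorine required for 1.51 ppm HOCl: 1.51 / 0.3599 = 4.195 ppm.
FC to add: 4.195 − 0.7 = 3.495 mg/L as Cl₂.
Cl₂ equivalent: 3.495 mg/L × 224,000 L = 782.9 g.
Product at 63.5% available Cl: 782.9 / 0.635 = 1233 g.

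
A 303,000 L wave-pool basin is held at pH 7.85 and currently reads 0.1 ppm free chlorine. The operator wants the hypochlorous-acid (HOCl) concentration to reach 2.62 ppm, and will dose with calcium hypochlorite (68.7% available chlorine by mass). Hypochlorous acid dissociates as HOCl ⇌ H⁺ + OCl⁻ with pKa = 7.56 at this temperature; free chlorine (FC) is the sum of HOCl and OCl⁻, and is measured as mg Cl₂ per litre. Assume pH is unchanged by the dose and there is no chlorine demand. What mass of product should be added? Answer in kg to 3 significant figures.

[OCl⁻]/[HOCl] = 10^(pH − pKa) = 10^(7.85 − 7.56) = 1.95; fraction as HOCl = 1/(1 + 1.95) = 0.339.
Free chlorine required for 2.62 ppm HOCl: 2.62 / 0.339 = 7.729 ppm.
FC to add: 7.729 − 0.1 = 7.629 mg/L as Cl₂.
Cl₂ equivalent: 7.629 mg/L × 303,000 L = 2311 g.
Product at 68.7% available Cl: 2311 / 0.687 = 3365 g.

3.36 kg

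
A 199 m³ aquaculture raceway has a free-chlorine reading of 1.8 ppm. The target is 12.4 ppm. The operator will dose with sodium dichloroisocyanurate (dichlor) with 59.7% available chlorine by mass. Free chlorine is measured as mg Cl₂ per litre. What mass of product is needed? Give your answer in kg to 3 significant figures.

Volume: 199 m³ = 199,000 L.
Chlorine deficit: 12.4 − 1.8 = 10.6 ppm = 10.6 mg/L as Cl₂.
Cl₂ equivalent needed: 10.6 mg/L × 199,000 L = 2,109,000 mg = 2109 g.
Product at 59.7% available chlorine: 2109 / 0.597 = 3533 g.

3.53 kg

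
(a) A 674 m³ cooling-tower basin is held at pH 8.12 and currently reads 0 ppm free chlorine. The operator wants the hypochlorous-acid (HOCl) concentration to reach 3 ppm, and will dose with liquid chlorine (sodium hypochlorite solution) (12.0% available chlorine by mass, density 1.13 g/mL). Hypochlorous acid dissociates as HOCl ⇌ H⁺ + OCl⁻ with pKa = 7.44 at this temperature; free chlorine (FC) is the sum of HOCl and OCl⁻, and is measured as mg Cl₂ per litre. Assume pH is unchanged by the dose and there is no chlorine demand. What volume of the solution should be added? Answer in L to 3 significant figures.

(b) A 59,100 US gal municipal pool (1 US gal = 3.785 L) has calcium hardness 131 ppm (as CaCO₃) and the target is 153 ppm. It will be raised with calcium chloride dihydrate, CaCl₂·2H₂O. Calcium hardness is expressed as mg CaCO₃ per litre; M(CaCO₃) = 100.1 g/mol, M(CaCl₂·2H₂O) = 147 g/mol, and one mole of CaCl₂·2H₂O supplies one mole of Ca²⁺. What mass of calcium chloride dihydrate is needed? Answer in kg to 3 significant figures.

(a) 86.3 L; (b) 7.23 kg

(a) Volume: 674 m³ = 674,000 L.
(a) [OCl⁻]/[HOCl] = 10^(pH − pKa) = 10^(8.12 − 7.44) = 4.786; fraction as HOCl = 1/(1 + 4.786) = 0.1728.
(a) Free chlorine required for 3 ppm HOCl: 3 / 0.1728 = 17.36 ppm.
(a) FC to add: 17.36 − 0 = 17.36 mg/L as Cl₂.
(a) Cl₂ equivalent: 17.36 mg/L × 674,000 L = 11,700 g.
(a) Product at 12.0% available Cl: 11,700 / 0.12 = 97,500 g.
(a) Volume: 97,500 g ÷ 1.13 g/mL = 86,280 mL.

(b) Volume: 59,100 US gal × 3.785 L/gal = 223,694 L.
(b) Hardness to add: (153 − 131) = 22 mg/L as CaCO₃ × 223,694 L = 4921 g as CaCO₃.
(b) Moles of Ca²⁺ (1 mol Ca²⁺ ≡ 1 mol CaCO₃): 4921 / 100.1 g/mol = 49.16 mol.
(b) Mass of CaCl₂·2H₂O: 49.16 × 147 = 7227 g.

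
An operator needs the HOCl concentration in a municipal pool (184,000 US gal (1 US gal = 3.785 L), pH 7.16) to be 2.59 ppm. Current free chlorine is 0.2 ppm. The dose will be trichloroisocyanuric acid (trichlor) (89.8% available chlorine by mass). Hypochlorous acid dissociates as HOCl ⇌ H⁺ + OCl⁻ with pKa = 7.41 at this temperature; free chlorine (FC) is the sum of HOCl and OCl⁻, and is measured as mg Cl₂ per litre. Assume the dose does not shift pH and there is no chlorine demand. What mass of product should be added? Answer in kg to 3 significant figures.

2.98 kg

Volume: 184,000 US gal × 3.785 L/gal = 696,440 L.
[OCl⁻]/[HOCl] = 10^(pH − pKa) = 10^(7.16 − 7.41) = 0.5623; fraction as HOCl = 1/(1 + 0.5623) = 0.6401.
Free chlorine required for 2.59 ppm HOCl: 2.59 / 0.6401 = 4.046 ppm.
FC to add: 4.046 − 0.2 = 3.846 mg/L as Cl₂.
Cl₂ equivalent: 3.846 mg/L × 696,440 L = 2679 g.
Product at 89.8% available Cl: 2679 / 0.898 = 2983 g.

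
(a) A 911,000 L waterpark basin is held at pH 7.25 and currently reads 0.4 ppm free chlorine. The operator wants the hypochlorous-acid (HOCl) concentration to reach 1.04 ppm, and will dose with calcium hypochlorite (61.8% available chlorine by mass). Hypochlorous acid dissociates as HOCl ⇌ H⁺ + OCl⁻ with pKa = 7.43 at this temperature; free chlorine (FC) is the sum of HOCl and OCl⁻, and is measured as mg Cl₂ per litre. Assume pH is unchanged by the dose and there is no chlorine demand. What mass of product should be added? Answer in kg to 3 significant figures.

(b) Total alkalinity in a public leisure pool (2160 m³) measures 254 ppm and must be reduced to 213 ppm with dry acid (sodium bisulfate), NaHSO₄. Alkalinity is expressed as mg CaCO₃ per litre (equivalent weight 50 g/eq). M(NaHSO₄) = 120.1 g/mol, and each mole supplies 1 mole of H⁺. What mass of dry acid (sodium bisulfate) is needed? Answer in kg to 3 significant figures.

(a) 1.96 kg; (b) 213 kg

(a) [OCl⁻]/[HOCl] = 10^(pH − pKa) = 10^(7.25 − 7.43) = 0.6607; fraction as HOCl = 1/(1 + 0.6607) = 0.6022.
(a) Free chlorine required for 1.04 ppm HOCl: 1.04 / 0.6022 = 1.727 ppm.
(a) FC to add: 1.727 − 0.4 = 1.327 mg/L as Cl₂.
(a) Cl₂ equivalent: 1.327 mg/L × 911,000 L = 1209 g.
(a) Product at 61.8% available Cl: 1209 / 0.618 = 1956 g.

(b) Volume: 2160 m³ = 2,160,000 L.
(b) Alkalinity to neutralize: (254 − 213) = 41 mg/L as CaCO₃ × 2,160,000 L = 88,560 g as CaCO₃.
(b) Equivalents of H⁺ required: 88,560 ÷ 50 g/eq = 1771 eq = 1771 mol NaHSO₄.
(b) Mass of NaHSO₄: 1771 × 120.1 = 212,700 g.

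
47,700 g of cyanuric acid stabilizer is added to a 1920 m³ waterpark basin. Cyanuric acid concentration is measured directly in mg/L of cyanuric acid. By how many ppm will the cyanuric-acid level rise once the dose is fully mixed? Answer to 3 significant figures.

24.8 ppm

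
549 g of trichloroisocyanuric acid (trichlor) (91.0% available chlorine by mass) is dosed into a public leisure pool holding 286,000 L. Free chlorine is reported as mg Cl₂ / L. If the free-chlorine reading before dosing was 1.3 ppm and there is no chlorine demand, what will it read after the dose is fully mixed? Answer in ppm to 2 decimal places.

3.05 ppm

Available chlorine delivered: 549 g × 0.91 = 499.6 g as Cl₂.
Concentration rise: 499.6 g / 286,000 L = 1.747 mg/L = 1.75 ppm.
Final FC: 1.3 + 1.75 = 3.05 ppm.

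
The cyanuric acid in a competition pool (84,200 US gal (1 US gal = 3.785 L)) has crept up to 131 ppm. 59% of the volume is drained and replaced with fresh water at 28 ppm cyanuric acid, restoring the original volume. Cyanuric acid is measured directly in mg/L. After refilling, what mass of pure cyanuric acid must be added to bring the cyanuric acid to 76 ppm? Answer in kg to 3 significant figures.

Volume: 84,200 US gal × 3.785 L/gal = 318,697 L.
After draining 59% and refilling: 131 × 0.41 + 28 × 0.59 = 70.23 ppm.
Deficit to target: 76 − 70.23 = 5.77 mg/L.
Mass: 5.77 mg/L × 318,697 L = 1839 g cyanuric acid.

1.84 kg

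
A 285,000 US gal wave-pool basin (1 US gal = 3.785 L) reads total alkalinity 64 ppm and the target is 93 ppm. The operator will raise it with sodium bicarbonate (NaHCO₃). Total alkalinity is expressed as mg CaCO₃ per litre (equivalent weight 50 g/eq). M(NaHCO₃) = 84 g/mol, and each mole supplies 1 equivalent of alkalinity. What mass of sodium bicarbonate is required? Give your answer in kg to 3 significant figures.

52.6 kg

Volume: 285,000 US gal × 3.785 L/gal = 1,078,725 L.
Alkalinity to add: (93 − 64) = 29 mg/L as CaCO₃ × 1,078,725 L = 31,280 g as CaCO₃.
Equivalents: 31,280 g ÷ 50 g/eq = 625.7 eq.
NaHCO₃ supplies 1 eq per mole → 625.7 mol.
Mass: 625.7 mol × 84 g/mol = 52,560 g.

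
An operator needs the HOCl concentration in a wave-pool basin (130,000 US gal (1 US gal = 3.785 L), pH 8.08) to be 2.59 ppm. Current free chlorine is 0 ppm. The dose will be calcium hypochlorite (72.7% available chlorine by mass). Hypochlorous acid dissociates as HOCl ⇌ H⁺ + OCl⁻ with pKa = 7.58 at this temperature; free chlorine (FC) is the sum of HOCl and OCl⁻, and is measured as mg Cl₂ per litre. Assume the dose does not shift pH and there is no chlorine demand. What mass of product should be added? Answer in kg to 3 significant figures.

Volume: 130,000 US gal × 3.785 L/gal = 492,050 L.
[OCl⁻]/[HOCl] = 10^(pH − pKa) = 10^(8.08 − 7.58) = 3.162; fraction as HOCl = 1/(1 + 3.162) = 0.2403.
Free chlorine required for 2.59 ppm HOCl: 2.59 / 0.2403 = 10.78 ppm.
FC to add: 10.78 − 0 = 10.78 mg/L as Cl₂.
Cl₂ equivalent: 10.78 mg/L × 492,050 L = 5304 g.
Product at 72.7% available Cl: 5304 / 0.727 = 7296 g.

7.30 kg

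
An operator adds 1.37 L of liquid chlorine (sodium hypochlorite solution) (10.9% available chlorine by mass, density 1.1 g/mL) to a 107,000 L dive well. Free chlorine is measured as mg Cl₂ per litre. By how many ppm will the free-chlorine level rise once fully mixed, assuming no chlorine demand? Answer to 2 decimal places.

Mass of solution: 1.37 L × 1000 mL/L × 1.1 g/mL = 1507 g.
Available chlorine delivered: 1507 g × 0.109 = 164.3 g as Cl₂.
Concentration rise: 164.3 g / 107,000 L = 1.535 mg/L = 1.54 ppm.

1.54 ppm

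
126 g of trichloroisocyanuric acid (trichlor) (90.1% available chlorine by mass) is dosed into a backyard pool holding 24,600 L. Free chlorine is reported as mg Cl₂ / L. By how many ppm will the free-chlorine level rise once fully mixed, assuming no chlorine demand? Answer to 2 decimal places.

Available chlorine delivered: 126 g × 0.901 = 113.5 g as Cl₂.
Concentration rise: 113.5 g / 24,600 L = 4.615 mg/L = 4.61 ppm.

4.61 ppm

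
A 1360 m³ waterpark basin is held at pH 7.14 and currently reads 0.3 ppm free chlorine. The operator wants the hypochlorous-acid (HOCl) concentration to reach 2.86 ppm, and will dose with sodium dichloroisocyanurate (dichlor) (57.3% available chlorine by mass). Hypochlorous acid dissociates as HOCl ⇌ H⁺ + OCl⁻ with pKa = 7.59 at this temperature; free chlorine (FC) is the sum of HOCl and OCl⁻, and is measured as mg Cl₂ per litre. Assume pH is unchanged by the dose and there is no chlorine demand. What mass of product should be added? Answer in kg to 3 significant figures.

8.48 kg

Volume: 1360 m³ = 1,360,000 L.
[OCl⁻]/[HOCl] = 10^(pH − pKa) = 10^(7.14 − 7.59) = 0.3548; fraction as HOCl = 1/(1 + 0.3548) = 0.7381.
Free chlorine required for 2.86 ppm HOCl: 2.86 / 0.7381 = 3.875 ppm.
FC to add: 3.875 − 0.3 = 3.575 mg/L as Cl₂.
Cl₂ equivalent: 3.575 mg/L × 1,360,000 L = 4862 g.
Product at 57.3% available Cl: 4862 / 0.573 = 8485 g.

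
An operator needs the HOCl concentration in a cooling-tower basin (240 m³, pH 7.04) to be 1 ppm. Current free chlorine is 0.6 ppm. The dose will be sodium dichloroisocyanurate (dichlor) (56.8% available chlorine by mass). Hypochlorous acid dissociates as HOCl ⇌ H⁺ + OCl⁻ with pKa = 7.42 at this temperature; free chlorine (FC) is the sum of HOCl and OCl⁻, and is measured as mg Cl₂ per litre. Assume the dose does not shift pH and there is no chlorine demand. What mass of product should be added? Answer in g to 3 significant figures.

345 g

Volume: 240 m³ = 240,000 L.
[OCl⁻]/[HOCl] = 10^(pH − pKa) = 10^(7.04 − 7.42) = 0.4169; fraction as HOCl = 1/(1 + 0.4169) = 0.7058.
Free chlorine required for 1 ppm HOCl: 1 / 0.7058 = 1.417 ppm.
FC to add: 1.417 − 0.6 = 0.8169 mg/L as Cl₂.
Cl₂ equivalent: 0.8169 mg/L × 240,000 L = 196 g.
Product at 56.8% available Cl: 196 / 0.568 = 345.2 g.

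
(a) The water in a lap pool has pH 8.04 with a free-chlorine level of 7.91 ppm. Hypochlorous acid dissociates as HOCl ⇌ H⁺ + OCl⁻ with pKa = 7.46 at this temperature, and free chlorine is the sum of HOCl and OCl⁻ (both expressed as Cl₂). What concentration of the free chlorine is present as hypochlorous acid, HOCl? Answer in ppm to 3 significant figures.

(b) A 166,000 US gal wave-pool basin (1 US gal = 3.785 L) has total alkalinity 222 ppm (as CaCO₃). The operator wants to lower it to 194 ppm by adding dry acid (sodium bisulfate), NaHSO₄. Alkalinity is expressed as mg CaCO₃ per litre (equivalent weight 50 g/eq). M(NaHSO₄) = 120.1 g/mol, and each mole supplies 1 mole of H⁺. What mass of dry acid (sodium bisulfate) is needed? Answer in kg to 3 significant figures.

(a) 1.65 ppm; (b) 42.3 kg

(a) [OCl⁻]/[HOCl] = 10^(pH − pKa) = 10^(8.04 − 7.46) = 10^0.58 = 3.802.
(a) Fraction as HOCl = 1 / (1 + 3.802) = 0.2083.
(a) HOCl = 0.2083 × 7.91 ppm = 1.647 ppm.

(b) Volume: 166,000 US gal × 3.785 L/gal = 628,310 L.
(b) Alkalinity to neutralize: (222 − 194) = 28 mg/L as CaCO₃ × 628,310 L = 17,590 g as CaCO₃.
(b) Equivalents of H⁺ required: 17,590 ÷ 50 g/eq = 351.9 eq = 351.9 mol NaHSO₄.
(b) Mass of NaHSO₄: 351.9 × 120.1 = 42,260 g.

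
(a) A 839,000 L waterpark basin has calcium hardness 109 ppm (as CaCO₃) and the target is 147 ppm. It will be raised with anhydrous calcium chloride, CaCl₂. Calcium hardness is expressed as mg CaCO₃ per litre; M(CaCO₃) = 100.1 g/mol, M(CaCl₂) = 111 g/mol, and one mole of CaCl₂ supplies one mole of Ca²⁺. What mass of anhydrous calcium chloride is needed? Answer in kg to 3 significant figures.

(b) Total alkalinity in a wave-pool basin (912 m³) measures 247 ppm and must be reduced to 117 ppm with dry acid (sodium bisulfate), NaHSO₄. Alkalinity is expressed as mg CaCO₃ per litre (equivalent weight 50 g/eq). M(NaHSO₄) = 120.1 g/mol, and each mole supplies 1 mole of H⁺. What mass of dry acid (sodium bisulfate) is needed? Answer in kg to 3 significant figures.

(a) 35.4 kg; (b) 285 kg

(a) Hardness to add: (147 − 109) = 38 mg/L as CaCO₃ × 839,000 L = 31,880 g as CaCO₃.
(a) Moles of Ca²⁺ (1 mol Ca²⁺ ≡ 1 mol CaCO₃): 31,880 / 100.1 g/mol = 318.5 mol.
(a) Mass of CaCl₂: 318.5 × 111 = 35,350 g.

(b) Volume: 912 m³ = 912,000 L.
(b) Alkalinity to neutralize: (247 − 117) = 130 mg/L as CaCO₃ × 912,000 L = 118,600 g as CaCO₃.
(b) Equivalents of H⁺ required: 118,600 ÷ 50 g/eq = 2371 eq = 2371 mol NaHSO₄.
(b) Mass of NaHSO₄: 2371 × 120.1 = 284,800 g.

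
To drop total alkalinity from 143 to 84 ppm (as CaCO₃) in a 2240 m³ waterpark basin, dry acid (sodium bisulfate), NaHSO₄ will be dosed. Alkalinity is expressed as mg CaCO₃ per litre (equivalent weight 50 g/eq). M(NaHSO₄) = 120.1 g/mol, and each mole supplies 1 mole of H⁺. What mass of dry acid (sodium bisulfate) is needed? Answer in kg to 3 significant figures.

Volume: 2240 m³ = 2,240,000 L.
Alkalinity to neutralize: (143 − 84) = 59 mg/L as CaCO₃ × 2,240,000 L = 132,200 g as CaCO₃.
Equivalents of H⁺ required: 132,200 ÷ 50 g/eq = 2643 eq = 2643 mol NaHSO₄.
Mass of NaHSO₄: 2643 × 120.1 = 317,400 g.

317 kg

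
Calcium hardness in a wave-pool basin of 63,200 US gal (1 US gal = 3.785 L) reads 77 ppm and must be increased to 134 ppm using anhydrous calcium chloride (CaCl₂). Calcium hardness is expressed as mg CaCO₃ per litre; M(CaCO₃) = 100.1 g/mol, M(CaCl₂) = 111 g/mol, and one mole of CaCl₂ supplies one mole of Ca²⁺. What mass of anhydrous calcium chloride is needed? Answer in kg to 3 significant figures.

15.1 kg

Volume: 63,200 US gal × 3.785 L/gal = 239,212 L.
Hardness to add: (134 − 77) = 57 mg/L as CaCO₃ × 239,212 L = 13,640 g as CaCO₃.
Moles of Ca²⁺ (1 mol Ca²⁺ ≡ 1 mol CaCO₃): 13,640 / 100.1 g/mol = 136.2 mol.
Mass of CaCl₂: 136.2 × 111 = 15,120 g.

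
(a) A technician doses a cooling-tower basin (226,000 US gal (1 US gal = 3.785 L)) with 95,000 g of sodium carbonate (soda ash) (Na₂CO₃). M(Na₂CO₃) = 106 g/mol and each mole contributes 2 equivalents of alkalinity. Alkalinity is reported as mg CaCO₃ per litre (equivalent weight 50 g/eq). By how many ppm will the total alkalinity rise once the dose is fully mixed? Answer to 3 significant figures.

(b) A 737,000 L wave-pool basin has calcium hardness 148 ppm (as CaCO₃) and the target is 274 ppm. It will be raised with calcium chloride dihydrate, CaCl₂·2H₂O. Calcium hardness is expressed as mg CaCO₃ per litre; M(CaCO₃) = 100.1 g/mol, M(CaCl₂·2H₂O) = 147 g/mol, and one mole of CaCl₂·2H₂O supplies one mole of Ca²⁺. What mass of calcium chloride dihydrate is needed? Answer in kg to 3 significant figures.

(a) Volume: 226,000 US gal × 3.785 L/gal = 855,410 L.
(a) Moles of Na₂CO₃: 95,000 g ÷ 106 g/mol = 896.2 mol → 1792 eq of alkalinity.
(a) As CaCO₃: 1792 eq × 50 g/eq = 89,620 g.
(a) Rise: 89,620 g / 855,410 L × 1000 = 104.8 mg/L.

(b) Hardness to add: (274 − 148) = 126 mg/L as CaCO₃ × 737,000 L = 92,860 g as CaCO₃.
(b) Moles of Ca²⁺ (1 mol Ca²⁺ ≡ 1 mol CaCO₃): 92,860 / 100.1 g/mol = 927.7 mol.
(b) Mass of CaCl₂·2H₂O: 927.7 × 147 = 136,400 g.

(a) 105 ppm; (b) 136 kg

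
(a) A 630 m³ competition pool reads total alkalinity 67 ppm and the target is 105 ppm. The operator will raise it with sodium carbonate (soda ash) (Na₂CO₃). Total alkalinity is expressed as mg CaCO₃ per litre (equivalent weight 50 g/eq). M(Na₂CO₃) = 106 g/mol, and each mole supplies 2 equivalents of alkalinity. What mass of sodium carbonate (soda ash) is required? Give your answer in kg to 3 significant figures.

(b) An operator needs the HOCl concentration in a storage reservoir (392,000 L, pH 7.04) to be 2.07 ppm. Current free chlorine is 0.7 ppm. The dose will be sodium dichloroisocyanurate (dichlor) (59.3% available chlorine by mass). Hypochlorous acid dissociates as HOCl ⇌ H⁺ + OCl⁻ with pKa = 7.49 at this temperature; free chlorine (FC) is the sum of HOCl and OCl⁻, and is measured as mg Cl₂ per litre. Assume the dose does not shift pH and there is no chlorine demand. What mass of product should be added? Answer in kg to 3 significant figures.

(a) Volume: 630 m³ = 630,000 L.
(a) Alkalinity to add: (105 − 67) = 38 mg/L as CaCO₃ × 630,000 L = 23,940 g as CaCO₃.
(a) Equivalents: 23,940 g ÷ 50 g/eq = 478.8 eq.
(a) Each mole of Na₂CO₃ supplies 2 eq, so 478.8 / 2 = 239.4 mol.
(a) Mass: 239.4 mol × 106 g/mol = 25,380 g.

(b) [OCl⁻]/[HOCl] = 10^(pH − pKa) = 10^(7.04 − 7.49) = 0.3548; fraction as HOCl = 1/(1 + 0.3548) = 0.7381.
(b) Free chlorine required for 2.07 ppm HOCl: 2.07 / 0.7381 = 2.804 ppm.
(b) FC to add: 2.804 − 0.7 = 2.104 mg/L as Cl₂.
(b) Cl₂ equivalent: 2.104 mg/L × 392,000 L = 824.9 g.
(b) Product at 59.3% available Cl: 824.9 / 0.593 = 1391 g.

(a) 25.4 kg; (b) 1.39 kg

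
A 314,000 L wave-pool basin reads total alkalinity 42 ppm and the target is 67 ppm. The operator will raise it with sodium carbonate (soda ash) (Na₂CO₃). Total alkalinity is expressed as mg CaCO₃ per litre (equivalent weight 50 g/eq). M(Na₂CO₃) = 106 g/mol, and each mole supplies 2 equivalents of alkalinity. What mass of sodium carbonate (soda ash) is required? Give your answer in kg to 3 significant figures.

Alkalinity to add: (67 − 42) = 25 mg/L as CaCO₃ × 314,000 L = 7850 g as CaCO₃.
Equivalents: 7850 g ÷ 50 g/eq = 157 eq.
Each mole of Na₂CO₃ supplies 2 eq, so 157 / 2 = 78.5 mol.
Mass: 78.5 mol × 106 g/mol = 8321 g.

8.32 kg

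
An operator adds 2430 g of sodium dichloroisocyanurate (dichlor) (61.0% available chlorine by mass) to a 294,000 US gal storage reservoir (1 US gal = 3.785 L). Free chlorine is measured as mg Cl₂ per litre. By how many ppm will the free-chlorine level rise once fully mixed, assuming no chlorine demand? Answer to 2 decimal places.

1.33 ppm

Volume: 294,000 US gal × 3.785 L/gal = 1,112,790 L.
Available chlorine delivered: 2430 g × 0.61 = 1482 g as Cl₂.
Concentration rise: 1482 g / 1,112,790 L = 1.332 mg/L = 1.33 ppm.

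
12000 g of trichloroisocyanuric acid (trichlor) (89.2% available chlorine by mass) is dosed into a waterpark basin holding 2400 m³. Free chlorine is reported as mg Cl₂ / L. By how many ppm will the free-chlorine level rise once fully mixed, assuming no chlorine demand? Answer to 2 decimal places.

4.46 ppm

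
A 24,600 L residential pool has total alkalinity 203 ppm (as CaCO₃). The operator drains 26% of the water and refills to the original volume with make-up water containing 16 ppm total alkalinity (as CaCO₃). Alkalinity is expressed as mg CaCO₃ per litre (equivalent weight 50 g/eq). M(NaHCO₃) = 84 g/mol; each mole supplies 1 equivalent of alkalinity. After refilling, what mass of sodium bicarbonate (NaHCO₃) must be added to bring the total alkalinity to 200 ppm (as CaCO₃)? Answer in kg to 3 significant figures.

After draining 26% and refilling: 203 × 0.74 + 16 × 0.26 = 154.38 ppm.
Deficit to target: 200 − 154.38 = 45.62 mg/L.
As CaCO₃: 45.62 mg/L × 24,600 L = 1122 g; ÷ 50 g/eq ÷ 1 = 22.45 mol NaHCO₃.
Mass: 22.45 × 84 = 1885 g.

1.89 kg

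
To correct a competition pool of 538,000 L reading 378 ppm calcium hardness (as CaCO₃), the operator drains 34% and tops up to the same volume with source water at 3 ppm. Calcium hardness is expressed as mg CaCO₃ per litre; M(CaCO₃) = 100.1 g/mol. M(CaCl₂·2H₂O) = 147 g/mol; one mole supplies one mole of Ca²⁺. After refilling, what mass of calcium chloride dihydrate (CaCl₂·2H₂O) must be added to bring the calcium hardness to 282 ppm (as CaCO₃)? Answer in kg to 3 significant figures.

24.9 kg

After draining 34% and refilling: 378 × 0.66 + 3 × 0.34 = 250.5 ppm.
Deficit to target: 282 − 250.5 = 31.5 mg/L.
As CaCO₃: 31.5 mg/L × 538,000 L = 16,950 g; ÷ 100.1 = 169.3 mol Ca²⁺.
Mass: 169.3 × 147 = 24,890 g.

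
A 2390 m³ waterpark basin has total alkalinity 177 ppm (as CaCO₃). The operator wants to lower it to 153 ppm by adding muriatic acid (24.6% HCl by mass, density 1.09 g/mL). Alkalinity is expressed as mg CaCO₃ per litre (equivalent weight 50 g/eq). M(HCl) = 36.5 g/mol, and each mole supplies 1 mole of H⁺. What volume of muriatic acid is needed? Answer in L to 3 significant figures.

156 L

Volume: 2390 m³ = 2,390,000 L.
Alkalinity to neutralize: (177 − 153) = 24 mg/L as CaCO₃ × 2,390,000 L = 57,360 g as CaCO₃.
Equivalents of H⁺ required: 57,360 ÷ 50 g/eq = 1147 eq = 1147 mol HCl.
Mass of HCl: 1147 × 36.5 = 41,870 g.
Mass of 24.6% solution: 41,870 / 0.246 = 170,200 g.
Volume: 170,200 g ÷ 1.09 g/mL = 156,200 mL.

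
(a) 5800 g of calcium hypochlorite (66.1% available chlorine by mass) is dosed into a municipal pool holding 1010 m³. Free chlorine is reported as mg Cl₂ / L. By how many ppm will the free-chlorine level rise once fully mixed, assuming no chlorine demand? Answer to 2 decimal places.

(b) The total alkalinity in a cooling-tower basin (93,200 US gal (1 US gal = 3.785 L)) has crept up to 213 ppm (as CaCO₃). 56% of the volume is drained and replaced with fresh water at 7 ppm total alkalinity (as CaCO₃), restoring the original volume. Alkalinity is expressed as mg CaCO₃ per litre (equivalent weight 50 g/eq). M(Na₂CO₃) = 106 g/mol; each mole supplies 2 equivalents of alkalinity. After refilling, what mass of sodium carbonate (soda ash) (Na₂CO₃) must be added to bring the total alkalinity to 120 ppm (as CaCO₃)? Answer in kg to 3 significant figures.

(a) 3.80 ppm; (b) 8.36 kg

(a) Volume: 1010 m³ = 1,010,000 L.
(a) Available chlorine delivered: 5800 g × 0.661 = 3834 g as Cl₂.
(a) Concentration rise: 3834 g / 1,010,000 L = 3.796 mg/L = 3.80 ppm.

(b) Volume: 93,200 US gal × 3.785 L/gal = 352,762 L.
(b) After draining 56% and refilling: 213 × 0.44 + 7 × 0.56 = 97.64 ppm.
(b) Deficit to target: 120 − 97.64 = 22.36 mg/L.
(b) As CaCO₃: 22.36 mg/L × 352,762 L = 7888 g; ÷ 50 g/eq ÷ 2 = 78.88 mol Na₂CO₃.
(b) Mass: 78.88 × 106 = 8361 g.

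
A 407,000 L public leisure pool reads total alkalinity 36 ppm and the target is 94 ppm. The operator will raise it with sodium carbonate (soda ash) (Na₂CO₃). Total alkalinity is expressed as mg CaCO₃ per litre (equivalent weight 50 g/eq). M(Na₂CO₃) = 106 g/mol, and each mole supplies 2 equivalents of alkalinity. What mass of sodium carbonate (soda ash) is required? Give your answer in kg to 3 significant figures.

Alkalinity to add: (94 − 36) = 58 mg/L as CaCO₃ × 407,000 L = 23,610 g as CaCO₃.
Equivalents: 23,610 g ÷ 50 g/eq = 472.1 eq.
Each mole of Na₂CO₃ supplies 2 eq, so 472.1 / 2 = 236.1 mol.
Mass: 236.1 mol × 106 g/mol = 25,020 g.

25.0 kg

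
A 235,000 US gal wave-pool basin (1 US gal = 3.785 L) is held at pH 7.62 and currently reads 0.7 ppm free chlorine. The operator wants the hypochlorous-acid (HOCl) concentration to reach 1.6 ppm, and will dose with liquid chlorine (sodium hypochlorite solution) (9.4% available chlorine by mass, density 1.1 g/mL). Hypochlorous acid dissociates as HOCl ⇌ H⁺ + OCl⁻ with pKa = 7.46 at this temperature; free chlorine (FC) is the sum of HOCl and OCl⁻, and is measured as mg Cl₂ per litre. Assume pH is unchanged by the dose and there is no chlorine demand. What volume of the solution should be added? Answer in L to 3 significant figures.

Volume: 235,000 US gal × 3.785 L/gal = 889,475 L.
[OCl⁻]/[HOCl] = 10^(pH − pKa) = 10^(7.62 − 7.46) = 1.445; fraction as HOCl = 1/(1 + 1.445) = 0.4089.
Free chlorine required for 1.6 ppm HOCl: 1.6 / 0.4089 = 3.913 ppm.
FC to add: 3.913 − 0.7 = 3.213 mg/L as Cl₂.
Cl₂ equivalent: 3.213 mg/L × 889,475 L = 2858 g.
Product at 9.4% available Cl: 2858 / 0.094 = 30,400 g.
Volume: 30,400 g ÷ 1.1 g/mL = 27,640 mL.

27.6 L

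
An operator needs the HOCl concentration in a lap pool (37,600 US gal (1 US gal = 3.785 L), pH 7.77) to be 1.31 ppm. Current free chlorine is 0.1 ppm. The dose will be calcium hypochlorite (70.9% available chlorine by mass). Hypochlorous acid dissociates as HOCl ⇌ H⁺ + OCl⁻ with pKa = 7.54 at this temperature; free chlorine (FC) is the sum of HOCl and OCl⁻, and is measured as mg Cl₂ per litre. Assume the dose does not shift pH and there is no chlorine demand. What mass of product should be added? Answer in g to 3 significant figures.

Volume: 37,600 US gal × 3.785 L/gal = 142,316 L.
[OCl⁻]/[HOCl] = 10^(pH − pKa) = 10^(7.77 − 7.54) = 1.698; fraction as HOCl = 1/(1 + 1.698) = 0.3706.
Free chlorine required for 1.31 ppm HOCl: 1.31 / 0.3706 = 3.535 ppm.
FC to add: 3.535 − 0.1 = 3.435 mg/L as Cl₂.
Cl₂ equivalent: 3.435 mg/L × 142,316 L = 488.8 g.
Product at 70.9% available Cl: 488.8 / 0.709 = 689.4 g.

689 g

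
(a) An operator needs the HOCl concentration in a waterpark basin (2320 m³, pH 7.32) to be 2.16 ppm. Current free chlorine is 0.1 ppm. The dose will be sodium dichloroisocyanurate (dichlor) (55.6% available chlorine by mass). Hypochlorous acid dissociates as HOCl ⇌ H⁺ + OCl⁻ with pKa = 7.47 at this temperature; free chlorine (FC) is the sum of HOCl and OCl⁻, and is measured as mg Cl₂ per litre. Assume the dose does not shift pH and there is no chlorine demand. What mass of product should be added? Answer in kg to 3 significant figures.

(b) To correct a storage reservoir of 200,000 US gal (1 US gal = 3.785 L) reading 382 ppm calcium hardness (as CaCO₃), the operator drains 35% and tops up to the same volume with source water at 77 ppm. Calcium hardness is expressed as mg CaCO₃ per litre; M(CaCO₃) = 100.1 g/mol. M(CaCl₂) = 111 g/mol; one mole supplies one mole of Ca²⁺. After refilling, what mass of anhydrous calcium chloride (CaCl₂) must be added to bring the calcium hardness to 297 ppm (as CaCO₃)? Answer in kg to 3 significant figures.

(a) 15.0 kg; (b) 18.3 kg

(a) Volume: 2320 m³ = 2,320,000 L.
(a) [OCl⁻]/[HOCl] = 10^(pH − pKa) = 10^(7.32 − 7.47) = 0.7079; fraction as HOCl = 1/(1 + 0.7079) = 0.5855.
(a) Free chlorine required for 2.16 ppm HOCl: 2.16 / 0.5855 = 3.689 ppm.
(a) FC to add: 3.689 − 0.1 = 3.589 mg/L as Cl₂.
(a) Cl₂ equivalent: 3.589 mg/L × 2,320,000 L = 8327 g.
(a) Product at 55.6% available Cl: 8327 / 0.556 = 14,980 g.

(b) Volume: 200,000 US gal × 3.785 L/gal = 757,000 L.
(b) After draining 35% and refilling: 382 × 0.65 + 77 × 0.35 = 275.25 ppm.
(b) Deficit to target: 297 − 275.25 = 21.75 mg/L.
(b) As CaCO₃: 21.75 mg/L × 757,000 L = 16,460 g; ÷ 100.1 = 164.5 mol Ca²⁺.
(b) Mass: 164.5 × 111 = 18,260 g.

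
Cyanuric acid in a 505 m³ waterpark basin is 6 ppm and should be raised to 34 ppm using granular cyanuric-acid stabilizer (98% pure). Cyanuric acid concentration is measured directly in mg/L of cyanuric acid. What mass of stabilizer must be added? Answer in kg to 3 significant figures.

Volume: 505 m³ = 505,000 L.
CYA to add: (34 − 6) = 28 mg/L × 505,000 L = 14,140 g cyanuric acid.
At 98% purity: 14,140 / 0.98 = 14,430 g product.

14.4 kg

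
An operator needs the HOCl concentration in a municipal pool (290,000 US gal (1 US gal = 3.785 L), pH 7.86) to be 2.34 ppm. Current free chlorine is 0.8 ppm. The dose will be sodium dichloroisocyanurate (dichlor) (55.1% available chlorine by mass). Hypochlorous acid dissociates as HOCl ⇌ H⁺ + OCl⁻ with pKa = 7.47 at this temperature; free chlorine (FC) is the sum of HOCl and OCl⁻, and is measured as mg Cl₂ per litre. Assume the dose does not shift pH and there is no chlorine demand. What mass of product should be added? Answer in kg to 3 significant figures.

14.5 kg

Volume: 290,000 US gal × 3.785 L/gal = 1,097,650 L.
[OCl⁻]/[HOCl] = 10^(pH − pKa) = 10^(7.86 − 7.47) = 2.455; fraction as HOCl = 1/(1 + 2.455) = 0.2895.
Free chlorine required for 2.34 ppm HOCl: 2.34 / 0.2895 = 8.084 ppm.
FC to add: 8.084 − 0.8 = 7.284 mg/L as Cl₂.
Cl₂ equivalent: 7.284 mg/L × 1,097,650 L = 7995 g.
Product at 55.1% available Cl: 7995 / 0.551 = 14,510 g.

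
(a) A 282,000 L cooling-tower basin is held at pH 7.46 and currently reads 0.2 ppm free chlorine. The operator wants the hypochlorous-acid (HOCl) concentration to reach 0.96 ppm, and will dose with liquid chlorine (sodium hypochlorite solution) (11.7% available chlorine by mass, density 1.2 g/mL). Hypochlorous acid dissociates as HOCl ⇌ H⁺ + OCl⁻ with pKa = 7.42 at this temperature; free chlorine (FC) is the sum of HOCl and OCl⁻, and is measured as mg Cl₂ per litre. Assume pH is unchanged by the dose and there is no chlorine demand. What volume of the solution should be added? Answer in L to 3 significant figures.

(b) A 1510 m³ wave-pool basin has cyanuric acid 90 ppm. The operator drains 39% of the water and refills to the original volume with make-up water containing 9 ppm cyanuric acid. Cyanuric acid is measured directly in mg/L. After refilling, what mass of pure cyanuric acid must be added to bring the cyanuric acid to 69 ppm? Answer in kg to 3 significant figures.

(a) 3.64 L; (b) 16.0 kg

(a) [OCl⁻]/[HOCl] = 10^(pH − pKa) = 10^(7.46 − 7.42) = 1.096; fraction as HOCl = 1/(1 + 1.096) = 0.477.
(a) Free chlorine required for 0.96 ppm HOCl: 0.96 / 0.477 = 2.013 ppm.
(a) FC to add: 2.013 − 0.2 = 1.813 mg/L as Cl₂.
(a) Cl₂ equivalent: 1.813 mg/L × 282,000 L = 511.2 g.
(a) Product at 11.7% available Cl: 511.2 / 0.117 = 4369 g.
(a) Volume: 4369 g ÷ 1.2 g/mL = 3641 mL.

(b) Volume: 1510 m³ = 1,510,000 L.
(b) After draining 39% and refilling: 90 × 0.61 + 9 × 0.39 = 58.41 ppm.
(b) Deficit to target: 69 − 58.41 = 10.59 mg/L.
(b) Mass: 10.59 mg/L × 1,510,000 L = 15,990 g cyanuric acid.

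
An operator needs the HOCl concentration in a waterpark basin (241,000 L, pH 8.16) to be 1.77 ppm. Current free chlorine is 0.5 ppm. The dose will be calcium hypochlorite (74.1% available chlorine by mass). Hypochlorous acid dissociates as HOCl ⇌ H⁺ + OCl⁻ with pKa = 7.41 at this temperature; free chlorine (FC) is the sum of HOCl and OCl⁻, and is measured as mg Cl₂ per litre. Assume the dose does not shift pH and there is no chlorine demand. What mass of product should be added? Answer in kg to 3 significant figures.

[OCl⁻]/[HOCl] = 10^(pH − pKa) = 10^(8.16 − 7.41) = 5.623; fraction as HOCl = 1/(1 + 5.623) = 0.151.
Free chlorine required for 1.77 ppm HOCl: 1.77 / 0.151 = 11.72 ppm.
FC to add: 11.72 − 0.5 = 11.22 mg/L as Cl₂.
Cl₂ equivalent: 11.22 mg/L × 241,000 L = 2705 g.
Product at 74.1% available Cl: 2705 / 0.741 = 3650 g.

3.65 kg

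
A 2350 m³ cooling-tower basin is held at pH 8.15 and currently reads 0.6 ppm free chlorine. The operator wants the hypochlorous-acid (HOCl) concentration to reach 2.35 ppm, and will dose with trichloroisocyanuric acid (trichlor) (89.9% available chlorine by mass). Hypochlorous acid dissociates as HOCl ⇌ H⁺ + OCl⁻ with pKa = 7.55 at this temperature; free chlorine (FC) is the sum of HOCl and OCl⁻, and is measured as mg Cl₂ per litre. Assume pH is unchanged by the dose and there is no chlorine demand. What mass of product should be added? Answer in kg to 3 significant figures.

Volume: 2350 m³ = 2,350,000 L.
[OCl⁻]/[HOCl] = 10^(pH − pKa) = 10^(8.15 − 7.55) = 3.981; fraction as HOCl = 1/(1 + 3.981) = 0.2008.
Free chlorine required for 2.35 ppm HOCl: 2.35 / 0.2008 = 11.71 ppm.
FC to add: 11.71 − 0.6 = 11.11 mg/L as Cl₂.
Cl₂ equivalent: 11.11 mg/L × 2,350,000 L = 26,100 g.
Product at 89.9% available Cl: 26,100 / 0.899 = 29,030 g.

29.0 kg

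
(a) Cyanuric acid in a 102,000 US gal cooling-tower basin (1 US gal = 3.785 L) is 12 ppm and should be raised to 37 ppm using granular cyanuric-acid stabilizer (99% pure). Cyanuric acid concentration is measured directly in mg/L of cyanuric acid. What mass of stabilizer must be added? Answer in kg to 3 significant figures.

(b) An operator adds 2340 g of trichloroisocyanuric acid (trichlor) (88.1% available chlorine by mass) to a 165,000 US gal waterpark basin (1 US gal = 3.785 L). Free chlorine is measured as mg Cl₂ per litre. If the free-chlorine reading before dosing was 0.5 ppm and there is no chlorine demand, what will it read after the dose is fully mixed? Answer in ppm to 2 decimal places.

(a) 9.75 kg; (b) 3.80 ppm

(a) Volume: 102,000 US gal × 3.785 L/gal = 386,070 L.
(a) CYA to add: (37 − 12) = 25 mg/L × 386,070 L = 9652 g cyanuric acid.
(a) At 99% purity: 9652 / 0.99 = 9749 g product.

(b) Volume: 165,000 US gal × 3.785 L/gal = 624,525 L.
(b) Available chlorine delivered: 2340 g × 0.881 = 2062 g as Cl₂.
(b) Concentration rise: 2062 g / 624,525 L = 3.301 mg/L = 3.30 ppm.
(b) Final FC: 0.5 + 3.30 = 3.80 ppm.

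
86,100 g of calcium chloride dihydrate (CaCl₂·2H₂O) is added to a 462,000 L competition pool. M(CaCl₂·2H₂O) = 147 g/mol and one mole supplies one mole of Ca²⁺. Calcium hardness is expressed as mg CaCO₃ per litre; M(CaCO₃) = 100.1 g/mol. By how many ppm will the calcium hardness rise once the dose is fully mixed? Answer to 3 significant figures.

Moles of Ca²⁺: 86,100 g ÷ 147 g/mol = 585.7 mol.
As CaCO₃: 585.7 mol × 100.1 g/mol = 58,630 g.
Rise: 58,630 g / 462,000 L × 1000 = 126.9 mg/L.

127 ppm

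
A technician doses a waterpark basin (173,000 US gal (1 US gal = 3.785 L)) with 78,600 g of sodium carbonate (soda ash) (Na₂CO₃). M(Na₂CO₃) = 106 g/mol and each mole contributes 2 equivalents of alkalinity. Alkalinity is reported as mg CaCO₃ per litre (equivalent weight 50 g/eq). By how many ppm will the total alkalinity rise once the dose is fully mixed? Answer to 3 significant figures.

113 ppm

Volume: 173,000 US gal × 3.785 L/gal = 654,805 L.
Moles of Na₂CO₃: 78,600 g ÷ 106 g/mol = 741.5 mol → 1483 eq of alkalinity.
As CaCO₃: 1483 eq × 50 g/eq = 74,150 g.
Rise: 74,150 g / 654,805 L × 1000 = 113.2 mg/L.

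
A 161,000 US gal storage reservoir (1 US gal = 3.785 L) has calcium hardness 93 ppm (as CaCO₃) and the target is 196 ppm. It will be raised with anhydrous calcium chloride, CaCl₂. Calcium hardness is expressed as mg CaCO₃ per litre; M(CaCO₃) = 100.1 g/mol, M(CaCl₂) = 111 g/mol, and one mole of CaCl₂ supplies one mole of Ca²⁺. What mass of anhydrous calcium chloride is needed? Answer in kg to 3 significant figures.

Volume: 161,000 US gal × 3.785 L/gal = 609,385 L.
Hardness to add: (196 − 93) = 103 mg/L as CaCO₃ × 609,385 L = 62,770 g as CaCO₃.
Moles of Ca²⁺ (1 mol Ca²⁺ ≡ 1 mol CaCO₃): 62,770 / 100.1 g/mol = 627 mol.
Mass of CaCl₂: 627 × 111 = 69,600 g.

69.6 kg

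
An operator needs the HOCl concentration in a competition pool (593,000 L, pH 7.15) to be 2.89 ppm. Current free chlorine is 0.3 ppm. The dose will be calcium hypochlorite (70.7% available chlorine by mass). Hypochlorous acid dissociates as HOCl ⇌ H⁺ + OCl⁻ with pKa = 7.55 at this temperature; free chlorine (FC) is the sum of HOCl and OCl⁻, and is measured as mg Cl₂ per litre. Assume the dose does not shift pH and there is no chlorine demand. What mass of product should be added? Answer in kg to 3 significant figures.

3.14 kg

[OCl⁻]/[HOCl] = 10^(pH − pKa) = 10^(7.15 − 7.55) = 0.3981; fraction as HOCl = 1/(1 + 0.3981) = 0.7153.
Free chlorine required for 2.89 ppm HOCl: 2.89 / 0.7153 = 4.041 ppm.
FC to add: 4.041 − 0.3 = 3.741 mg/L as Cl₂.
Cl₂ equivalent: 3.741 mg/L × 593,000 L = 2218 g.
Product at 70.7% available Cl: 2218 / 0.707 = 3137 g.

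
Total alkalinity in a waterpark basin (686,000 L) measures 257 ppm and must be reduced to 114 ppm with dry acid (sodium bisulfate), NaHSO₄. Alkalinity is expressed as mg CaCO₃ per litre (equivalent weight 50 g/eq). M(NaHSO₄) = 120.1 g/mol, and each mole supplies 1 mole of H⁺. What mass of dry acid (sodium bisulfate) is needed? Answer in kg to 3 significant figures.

236 kg

Alkalinity to neutralize: (257 − 114) = 143 mg/L as CaCO₃ × 686,000 L = 98,100 g as CaCO₃.
Equivalents of H⁺ required: 98,100 ÷ 50 g/eq = 1962 eq = 1962 mol NaHSO₄.
Mass of NaHSO₄: 1962 × 120.1 = 235,600 g.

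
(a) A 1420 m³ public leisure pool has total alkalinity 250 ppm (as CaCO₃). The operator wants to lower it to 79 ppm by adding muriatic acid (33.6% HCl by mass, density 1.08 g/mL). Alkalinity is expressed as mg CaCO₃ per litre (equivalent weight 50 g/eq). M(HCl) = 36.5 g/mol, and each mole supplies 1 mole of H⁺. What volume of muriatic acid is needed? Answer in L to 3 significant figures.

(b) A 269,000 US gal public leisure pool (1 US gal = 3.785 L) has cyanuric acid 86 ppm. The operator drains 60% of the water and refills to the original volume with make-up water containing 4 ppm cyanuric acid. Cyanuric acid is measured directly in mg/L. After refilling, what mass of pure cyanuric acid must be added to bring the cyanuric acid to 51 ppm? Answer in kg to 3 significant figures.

(a) 488 L; (b) 14.5 kg

(a) Volume: 1420 m³ = 1,420,000 L.
(a) Alkalinity to neutralize: (250 − 79) = 171 mg/L as CaCO₃ × 1,420,000 L = 242,800 g as CaCO₃.
(a) Equivalents of H⁺ required: 242,800 ÷ 50 g/eq = 4856 eq = 4856 mol HCl.
(a) Mass of HCl: 4856 × 36.5 = 177,300 g.
(a) Mass of 33.6% solution: 177,300 / 0.336 = 527,600 g.
(a) Volume: 527,600 g ÷ 1.08 g/mL = 488,500 mL.

(b) Volume: 269,000 US gal × 3.785 L/gal = 1,018,165 L.
(b) After draining 60% and refilling: 86 × 0.40 + 4 × 0.60 = 36.8 ppm.
(b) Deficit to target: 51 − 36.8 = 14.2 mg/L.
(b) Mass: 14.2 mg/L × 1,018,165 L = 14,460 g cyanuric acid.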